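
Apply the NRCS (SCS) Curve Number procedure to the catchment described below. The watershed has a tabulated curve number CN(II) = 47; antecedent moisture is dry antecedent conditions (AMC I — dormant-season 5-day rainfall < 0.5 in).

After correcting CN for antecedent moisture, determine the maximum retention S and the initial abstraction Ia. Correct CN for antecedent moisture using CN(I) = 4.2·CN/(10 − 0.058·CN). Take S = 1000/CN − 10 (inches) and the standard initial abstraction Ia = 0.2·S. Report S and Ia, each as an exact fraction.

S = 26500/987 in ≈ 26.849 in; Ia = 5300/987 in ≈ 5.370 in

CN(I) from CN(II)=47: (4.2·47)/(10 − 0.058·47) = 98700/3637 ≈ 27.138
Max retention: S = 1000/(98700/3637) − 10 = 26500/987 in (≈ 26.849 in)
Initial abstraction Ia = S/5 = (26500/987)/5 = 5300/987 ≈ 5.370 in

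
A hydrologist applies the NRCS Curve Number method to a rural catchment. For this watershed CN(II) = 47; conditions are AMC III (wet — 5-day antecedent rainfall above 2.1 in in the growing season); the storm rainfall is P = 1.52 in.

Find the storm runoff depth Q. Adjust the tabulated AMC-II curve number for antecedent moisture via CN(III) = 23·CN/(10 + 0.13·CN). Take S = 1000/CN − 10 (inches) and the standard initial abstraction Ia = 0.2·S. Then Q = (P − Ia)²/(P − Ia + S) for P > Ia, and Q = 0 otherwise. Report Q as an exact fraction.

Wet (AMC III): CN(III) = 23·47/(10 + 0.13·47) = 1081/(1611/100) = 108100/1611 ≈ 67.101
Retention S: 1000/CN − 10 with CN=67.101 → S = 5300/1081 ≈ 4.903 in
Ia = 0.2·(5300/1081) = 1060/1081 in ≈ 0.981 in
P − Ia = 1.520 − 0.981 = 14578/27025 ≈ 0.539 in (> 0, runoff occurs)
Runoff Q = (P−Ia)²/(P−Ia+S) = (0.539)²/(0.539+4.903) = 106259042/1987391475 ≈ 0.053 in

Q = 106259042/1987391475 in ≈ 0.053 in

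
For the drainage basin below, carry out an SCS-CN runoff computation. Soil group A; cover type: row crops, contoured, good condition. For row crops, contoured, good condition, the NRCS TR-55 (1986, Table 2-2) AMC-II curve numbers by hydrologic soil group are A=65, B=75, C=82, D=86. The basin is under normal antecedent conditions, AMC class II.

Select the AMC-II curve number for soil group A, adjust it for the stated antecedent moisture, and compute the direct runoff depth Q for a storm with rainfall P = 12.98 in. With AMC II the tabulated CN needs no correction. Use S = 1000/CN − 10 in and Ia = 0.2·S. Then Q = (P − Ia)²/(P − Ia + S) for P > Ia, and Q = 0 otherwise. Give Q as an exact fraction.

Q = 59861169/7304050 in ≈ 8.196 in

NRCS table: row crops, contoured, good condition, soil group A → CN(II) = 65
CN(II) = 65; AMC II needs no correction.
Retention S: 1000/CN − 10 with CN=65.000 → S = 70/13 ≈ 5.385 in
Initial abstraction Ia = S/5 = (70/13)/5 = 14/13 ≈ 1.077 in
P − Ia = 12.980 − 1.077 = 7737/650 ≈ 11.903 in (> 0, runoff occurs)
Q = (7737/650)²/((7737/650) + 70/13) = (59861169/422500)/(11237/650) = 59861169/7304050 in ≈ 8.196 in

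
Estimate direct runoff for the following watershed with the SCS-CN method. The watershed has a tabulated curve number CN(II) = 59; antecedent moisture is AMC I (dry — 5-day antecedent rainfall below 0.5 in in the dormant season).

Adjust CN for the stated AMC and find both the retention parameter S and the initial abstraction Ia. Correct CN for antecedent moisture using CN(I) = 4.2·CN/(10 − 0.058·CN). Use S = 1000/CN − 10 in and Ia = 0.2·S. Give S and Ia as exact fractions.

S = 20500/1239 in ≈ 16.546 in; Ia = 4100/1239 in ≈ 3.309 in

Adjust CN=59 to AMC I: 4.2·59/(10 − 0.058·59) → (1239/5) ÷ (3289/500) = 123900/3289 ≈ 37.671
S = 1000/(123900/3289) − 10 = 20500/1239 in ≈ 16.546 in
Ia = 0.2S: 0.2·16.546 = 3.309 in (exactly 4100/1239)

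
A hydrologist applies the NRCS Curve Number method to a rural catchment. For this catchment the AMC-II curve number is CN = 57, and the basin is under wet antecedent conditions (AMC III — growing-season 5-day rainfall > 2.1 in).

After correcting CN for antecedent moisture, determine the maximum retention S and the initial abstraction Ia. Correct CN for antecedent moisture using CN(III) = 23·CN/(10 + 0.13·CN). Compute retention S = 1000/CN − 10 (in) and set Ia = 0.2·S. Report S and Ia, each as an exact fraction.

Wet (AMC III): CN(III) = 23·57/(10 + 0.13·57) = 1311/(1741/100) = 131100/1741 ≈ 75.302
Retention S: 1000/CN − 10 with CN=75.302 → S = 4300/1311 ≈ 3.280 in
Ia = 0.2·(4300/1311) = 860/1311 in ≈ 0.656 in

S = 4300/1311 in ≈ 3.280 in; Ia = 860/1311 in ≈ 0.656 in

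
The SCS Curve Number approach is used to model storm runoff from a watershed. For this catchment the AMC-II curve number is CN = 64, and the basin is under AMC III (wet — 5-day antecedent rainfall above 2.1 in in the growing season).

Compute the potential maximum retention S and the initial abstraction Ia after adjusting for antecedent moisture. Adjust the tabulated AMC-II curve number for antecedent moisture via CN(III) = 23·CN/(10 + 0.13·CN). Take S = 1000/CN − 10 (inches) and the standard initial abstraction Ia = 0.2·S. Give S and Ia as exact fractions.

Wet (AMC III): CN(III) = 23·64/(10 + 0.13·64) = 1472/(458/25) = 18400/229 ≈ 80.349
Max retention: S = 1000/(18400/229) − 10 = 225/92 in (≈ 2.446 in)
Ia = 0.2·(225/92) = 45/92 in ≈ 0.489 in

S = 225/92 in ≈ 2.446 in; Ia = 45/92 in ≈ 0.489 in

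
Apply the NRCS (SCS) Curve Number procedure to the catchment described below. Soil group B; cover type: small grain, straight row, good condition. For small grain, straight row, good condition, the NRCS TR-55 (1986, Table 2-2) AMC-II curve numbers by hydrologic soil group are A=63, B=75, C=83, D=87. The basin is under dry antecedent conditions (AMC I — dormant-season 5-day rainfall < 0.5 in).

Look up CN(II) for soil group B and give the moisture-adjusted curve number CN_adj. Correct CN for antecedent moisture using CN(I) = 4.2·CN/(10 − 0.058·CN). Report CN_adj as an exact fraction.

CN_adj = 6300/113 ≈ 55.752

NRCS table: small grain, straight row, good condition, soil group B → CN(II) = 75
CN(I) from CN(II)=75: (4.2·75)/(10 − 0.058·75) = 6300/113 ≈ 55.752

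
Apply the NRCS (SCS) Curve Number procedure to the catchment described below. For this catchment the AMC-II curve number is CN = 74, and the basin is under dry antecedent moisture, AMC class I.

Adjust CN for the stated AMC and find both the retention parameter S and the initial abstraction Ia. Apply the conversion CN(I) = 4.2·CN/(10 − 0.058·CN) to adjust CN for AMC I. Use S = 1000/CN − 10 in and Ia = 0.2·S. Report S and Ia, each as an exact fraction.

CN(I) from CN(II)=74: (4.2·74)/(10 − 0.058·74) = 77700/1427 ≈ 54.450
S = 1000/(77700/1427) − 10 = 6500/777 in ≈ 8.366 in
Ia = 0.2S: 0.2·8.366 = 1.673 in (exactly 1300/777)

S = 6500/777 in ≈ 8.366 in; Ia = 1300/777 in ≈ 1.673 in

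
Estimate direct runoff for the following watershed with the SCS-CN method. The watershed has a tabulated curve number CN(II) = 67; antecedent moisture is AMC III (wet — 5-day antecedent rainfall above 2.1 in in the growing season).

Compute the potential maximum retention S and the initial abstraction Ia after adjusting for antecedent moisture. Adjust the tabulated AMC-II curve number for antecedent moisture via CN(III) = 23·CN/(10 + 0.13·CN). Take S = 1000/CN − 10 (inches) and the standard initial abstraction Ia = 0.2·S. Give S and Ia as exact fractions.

S = 3300/1541 in ≈ 2.141 in; Ia = 660/1541 in ≈ 0.428 in

Wet (AMC III): CN(III) = 23·67/(10 + 0.13·67) = 1541/(1871/100) = 154100/1871 ≈ 82.362
S = 1000/(154100/1871) − 10 = 3300/1541 in ≈ 2.141 in
Ia = 0.2S: 0.2·2.141 = 0.428 in (exactly 660/1541)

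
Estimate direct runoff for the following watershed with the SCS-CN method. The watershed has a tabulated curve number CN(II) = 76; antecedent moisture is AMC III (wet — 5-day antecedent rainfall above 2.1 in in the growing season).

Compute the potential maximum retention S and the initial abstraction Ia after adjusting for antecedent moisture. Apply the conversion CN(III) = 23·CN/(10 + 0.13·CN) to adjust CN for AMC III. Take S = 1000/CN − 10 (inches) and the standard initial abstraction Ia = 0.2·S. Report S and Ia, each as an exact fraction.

Wet (AMC III): CN(III) = 23·76/(10 + 0.13·76) = 1748/(497/25) = 43700/497 ≈ 87.928
Max retention: S = 1000/(43700/497) − 10 = 600/437 in (≈ 1.373 in)
Ia = 0.2·(600/437) = 120/437 in ≈ 0.275 in

S = 600/437 in ≈ 1.373 in; Ia = 120/437 in ≈ 0.275 in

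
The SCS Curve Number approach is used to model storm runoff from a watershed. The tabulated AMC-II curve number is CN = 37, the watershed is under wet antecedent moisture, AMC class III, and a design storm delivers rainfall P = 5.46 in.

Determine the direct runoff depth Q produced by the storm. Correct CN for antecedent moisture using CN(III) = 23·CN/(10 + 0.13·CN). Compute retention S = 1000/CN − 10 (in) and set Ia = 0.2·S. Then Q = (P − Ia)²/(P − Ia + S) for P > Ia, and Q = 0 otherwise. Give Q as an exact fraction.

Wet (AMC III): CN(III) = 23·37/(10 + 0.13·37) = 851/(1481/100) = 85100/1481 ≈ 57.461
S = 1000/(85100/1481) − 10 = 6300/851 in ≈ 7.403 in
Ia = 0.2S: 0.2·7.403 = 1.481 in (exactly 1260/851)
P − Ia = 5.460 − 1.481 = 169323/42550 ≈ 3.979 in (> 0, runoff occurs)
Runoff Q = (P−Ia)²/(P−Ia+S) = (3.979)²/(3.979+7.403) = 1365251349/981330650 ≈ 1.391 in

Q = 1365251349/981330650 in ≈ 1.391 in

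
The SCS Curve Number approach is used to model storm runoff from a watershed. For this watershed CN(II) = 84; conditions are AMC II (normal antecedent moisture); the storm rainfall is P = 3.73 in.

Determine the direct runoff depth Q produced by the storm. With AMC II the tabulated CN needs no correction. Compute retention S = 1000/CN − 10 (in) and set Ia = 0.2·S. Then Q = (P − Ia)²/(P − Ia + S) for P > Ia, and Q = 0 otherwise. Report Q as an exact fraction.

Q = 49463089/23169300 in ≈ 2.135 in

CN(II) = 84; AMC II needs no correction.
Retention S: 1000/CN − 10 with CN=84.000 → S = 40/21 ≈ 1.905 in
Ia = 0.2·(40/21) = 8/21 in ≈ 0.381 in
Since P=3.730 > Ia=0.381: effective rainfall P−Ia = 7033/2100 in
Q: (7033/2100)² ÷ (11033/2100) = 49463089/23169300 in (≈ 2.135 in)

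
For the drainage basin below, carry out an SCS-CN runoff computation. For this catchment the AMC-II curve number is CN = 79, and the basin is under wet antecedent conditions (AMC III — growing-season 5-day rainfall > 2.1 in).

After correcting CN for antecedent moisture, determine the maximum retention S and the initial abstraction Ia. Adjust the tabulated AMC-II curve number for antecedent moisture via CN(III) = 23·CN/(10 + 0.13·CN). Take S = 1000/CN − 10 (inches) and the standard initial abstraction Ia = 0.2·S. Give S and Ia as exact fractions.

Wet (AMC III): CN(III) = 23·79/(10 + 0.13·79) = 1817/(2027/100) = 181700/2027 ≈ 89.640
Max retention: S = 1000/(181700/2027) − 10 = 2100/1817 in (≈ 1.156 in)
Ia = 0.2S: 0.2·1.156 = 0.231 in (exactly 420/1817)

S = 2100/1817 in ≈ 1.156 in; Ia = 420/1817 in ≈ 0.231 in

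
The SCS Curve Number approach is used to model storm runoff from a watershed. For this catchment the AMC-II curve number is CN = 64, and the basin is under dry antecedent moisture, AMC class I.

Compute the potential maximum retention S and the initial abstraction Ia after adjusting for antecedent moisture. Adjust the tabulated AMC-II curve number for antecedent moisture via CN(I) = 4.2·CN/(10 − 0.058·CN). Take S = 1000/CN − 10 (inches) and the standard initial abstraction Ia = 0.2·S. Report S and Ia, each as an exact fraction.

CN(I) from CN(II)=64: (4.2·64)/(10 − 0.058·64) = 5600/131 ≈ 42.748
Max retention: S = 1000/(5600/131) − 10 = 375/28 in (≈ 13.393 in)
Initial abstraction Ia = S/5 = (375/28)/5 = 75/28 ≈ 2.679 in

S = 375/28 in ≈ 13.393 in; Ia = 75/28 in ≈ 2.679 in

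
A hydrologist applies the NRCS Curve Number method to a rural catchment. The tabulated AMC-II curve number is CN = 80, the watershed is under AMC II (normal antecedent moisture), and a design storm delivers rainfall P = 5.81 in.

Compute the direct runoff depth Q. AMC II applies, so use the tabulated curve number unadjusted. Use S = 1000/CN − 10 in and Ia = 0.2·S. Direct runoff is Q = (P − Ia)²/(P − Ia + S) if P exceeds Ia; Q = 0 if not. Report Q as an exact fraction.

CN(II) = 80; AMC II needs no correction.
Max retention: S = 1000/80 − 10 = 5/2 in (≈ 2.500 in)
Ia = 0.2S: 0.2·2.500 = 0.500 in (exactly 1/2)
Since P=5.810 > Ia=0.500: effective rainfall P−Ia = 531/100 in
Q = (531/100)²/((531/100) + 5/2) = (281961/10000)/(781/100) = 281961/78100 in ≈ 3.610 in

Q = 281961/78100 in ≈ 3.610 in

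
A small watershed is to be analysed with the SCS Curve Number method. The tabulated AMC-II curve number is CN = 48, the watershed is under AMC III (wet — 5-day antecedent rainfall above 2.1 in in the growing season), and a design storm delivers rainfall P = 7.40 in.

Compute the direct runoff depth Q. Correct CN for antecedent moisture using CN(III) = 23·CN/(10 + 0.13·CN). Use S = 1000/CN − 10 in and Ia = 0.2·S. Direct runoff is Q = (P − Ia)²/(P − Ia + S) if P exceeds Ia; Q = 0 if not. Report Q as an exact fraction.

Q = 4963984/1329285 in ≈ 3.734 in

Wet (AMC III): CN(III) = 23·48/(10 + 0.13·48) = 1104/(406/25) = 13800/203 ≈ 67.980
Retention S: 1000/CN − 10 with CN=67.980 → S = 325/69 ≈ 4.710 in
Initial abstraction Ia = S/5 = (325/69)/5 = 65/69 ≈ 0.942 in
P − Ia = 7.400 − 0.942 = 2228/345 ≈ 6.458 in (> 0, runoff occurs)
Q: (2228/345)² ÷ (3853/345) = 4963984/1329285 in (≈ 3.734 in)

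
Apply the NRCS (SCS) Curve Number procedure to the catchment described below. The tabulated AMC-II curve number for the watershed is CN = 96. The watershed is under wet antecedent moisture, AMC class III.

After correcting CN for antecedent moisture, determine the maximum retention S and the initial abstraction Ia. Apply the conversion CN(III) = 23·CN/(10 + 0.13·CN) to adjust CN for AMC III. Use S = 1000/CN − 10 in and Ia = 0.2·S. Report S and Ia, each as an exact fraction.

S = 25/138 in ≈ 0.181 in; Ia = 5/138 in ≈ 0.036 in

CN(III) from CN(II)=96: (23·96)/(10 + 0.13·96) = 27600/281 ≈ 98.221
Max retention: S = 1000/(27600/281) − 10 = 25/138 in (≈ 0.181 in)
Ia = 0.2·(25/138) = 5/138 in ≈ 0.036 in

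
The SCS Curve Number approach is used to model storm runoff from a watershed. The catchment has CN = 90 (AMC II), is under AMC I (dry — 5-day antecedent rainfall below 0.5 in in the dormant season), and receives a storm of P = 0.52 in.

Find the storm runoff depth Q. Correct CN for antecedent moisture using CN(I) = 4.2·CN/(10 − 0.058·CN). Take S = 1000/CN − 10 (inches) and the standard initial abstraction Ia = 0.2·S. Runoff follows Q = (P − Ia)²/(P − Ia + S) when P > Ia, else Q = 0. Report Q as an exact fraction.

Adjust CN=90 to AMC I: 4.2·90/(10 − 0.058·90) → 378 ÷ (239/50) = 18900/239 ≈ 79.079
Retention S: 1000/CN − 10 with CN=79.079 → S = 500/189 ≈ 2.646 in
Ia = 0.2S: 0.2·2.646 = 0.529 in (exactly 100/189)
P = 0.520 ≤ Ia = 0.529 in: entire storm abstracted, Q = 0.

Q = 0 in ≈ 0.000 in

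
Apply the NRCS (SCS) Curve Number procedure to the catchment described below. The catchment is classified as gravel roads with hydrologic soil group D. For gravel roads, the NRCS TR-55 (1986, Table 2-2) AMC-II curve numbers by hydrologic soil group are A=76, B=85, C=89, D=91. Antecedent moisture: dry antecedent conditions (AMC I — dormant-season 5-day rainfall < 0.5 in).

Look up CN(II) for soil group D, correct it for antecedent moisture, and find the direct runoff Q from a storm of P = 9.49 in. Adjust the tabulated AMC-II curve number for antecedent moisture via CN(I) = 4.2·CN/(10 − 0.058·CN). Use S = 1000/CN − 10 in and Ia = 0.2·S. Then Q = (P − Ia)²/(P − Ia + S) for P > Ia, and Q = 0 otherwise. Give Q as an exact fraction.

Q = 330065187169/46151478100 in ≈ 7.152 in

NRCS table: gravel roads, soil group D → CN(II) = 91
Adjust CN=91 to AMC I: 4.2·91/(10 − 0.058·91) → (1911/5) ÷ (2361/500) = 63700/787 ≈ 80.940
Retention S: 1000/CN − 10 with CN=80.940 → S = 1500/637 ≈ 2.355 in
Initial abstraction Ia = S/5 = (1500/637)/5 = 300/637 ≈ 0.471 in
Excess rainfall: 9.490 − 0.471 = 9.019 in; P > Ia so Q > 0
Runoff Q = (P−Ia)²/(P−Ia+S) = (9.019)²/(9.019+2.355) = 330065187169/46151478100 ≈ 7.152 in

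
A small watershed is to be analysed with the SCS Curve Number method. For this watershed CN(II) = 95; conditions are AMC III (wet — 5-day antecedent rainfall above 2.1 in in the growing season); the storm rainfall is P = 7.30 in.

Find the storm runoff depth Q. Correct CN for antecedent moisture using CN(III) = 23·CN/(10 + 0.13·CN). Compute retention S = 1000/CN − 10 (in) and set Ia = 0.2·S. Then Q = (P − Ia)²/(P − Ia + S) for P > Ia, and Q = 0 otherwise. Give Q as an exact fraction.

Adjust CN=95 to AMC III: 23·95/(10 + 0.13·95) → 2185 ÷ (447/20) = 43700/447 ≈ 97.763
Max retention: S = 1000/(43700/447) − 10 = 100/437 in (≈ 0.229 in)
Initial abstraction Ia = S/5 = (100/437)/5 = 20/437 ≈ 0.046 in
Excess rainfall: 7.300 − 0.046 = 7.254 in; P > Ia so Q > 0
Q: (31701/4370)² ÷ (32701/4370) = 1004953401/142903370 in (≈ 7.032 in)

Q = 1004953401/142903370 in ≈ 7.032 in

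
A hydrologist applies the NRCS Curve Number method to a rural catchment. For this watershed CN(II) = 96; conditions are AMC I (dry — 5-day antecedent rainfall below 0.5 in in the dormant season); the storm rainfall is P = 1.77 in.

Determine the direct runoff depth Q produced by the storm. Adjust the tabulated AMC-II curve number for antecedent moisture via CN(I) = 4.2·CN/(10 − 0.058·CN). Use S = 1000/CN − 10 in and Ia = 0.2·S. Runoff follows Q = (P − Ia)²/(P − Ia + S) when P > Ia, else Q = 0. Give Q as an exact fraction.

Q = 98029801/101751300 in ≈ 0.963 in

CN(I) from CN(II)=96: (4.2·96)/(10 − 0.058·96) = 25200/277 ≈ 90.975
S = 1000/(25200/277) − 10 = 125/126 in ≈ 0.992 in
Initial abstraction Ia = S/5 = (125/126)/5 = 25/126 ≈ 0.198 in
Excess rainfall: 1.770 − 0.198 = 1.572 in; P > Ia so Q > 0
Q: (9901/6300)² ÷ (16151/6300) = 98029801/101751300 in (≈ 0.963 in)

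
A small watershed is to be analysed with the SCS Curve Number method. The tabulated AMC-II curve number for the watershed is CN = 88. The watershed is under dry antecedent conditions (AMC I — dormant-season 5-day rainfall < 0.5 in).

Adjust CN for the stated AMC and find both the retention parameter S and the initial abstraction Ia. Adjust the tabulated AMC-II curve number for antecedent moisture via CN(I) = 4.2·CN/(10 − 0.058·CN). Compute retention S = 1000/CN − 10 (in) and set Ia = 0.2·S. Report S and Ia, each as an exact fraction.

S = 250/77 in ≈ 3.247 in; Ia = 50/77 in ≈ 0.649 in

Dry (AMC I): CN(I) = 4.2·88/(10 − 0.058·88) = (1848/5)/(612/125) = 3850/51 ≈ 75.490
Max retention: S = 1000/(3850/51) − 10 = 250/77 in (≈ 3.247 in)
Initial abstraction Ia = S/5 = (250/77)/5 = 50/77 ≈ 0.649 in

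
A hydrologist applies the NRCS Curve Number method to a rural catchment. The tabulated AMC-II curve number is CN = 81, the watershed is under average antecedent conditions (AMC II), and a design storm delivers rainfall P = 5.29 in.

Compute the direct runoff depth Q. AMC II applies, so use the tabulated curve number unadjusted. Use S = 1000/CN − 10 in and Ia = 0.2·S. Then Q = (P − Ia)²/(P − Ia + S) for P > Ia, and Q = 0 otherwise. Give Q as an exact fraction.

Q = 1524824401/470196900 in ≈ 3.243 in

CN(II) = 81; AMC II needs no correction.
S = 1000/81 − 10 = 190/81 in ≈ 2.346 in
Ia = 0.2·(190/81) = 38/81 in ≈ 0.469 in
P − Ia = 5.290 − 0.469 = 39049/8100 ≈ 4.821 in (> 0, runoff occurs)
Q: (39049/8100)² ÷ (58049/8100) = 1524824401/470196900 in (≈ 3.243 in)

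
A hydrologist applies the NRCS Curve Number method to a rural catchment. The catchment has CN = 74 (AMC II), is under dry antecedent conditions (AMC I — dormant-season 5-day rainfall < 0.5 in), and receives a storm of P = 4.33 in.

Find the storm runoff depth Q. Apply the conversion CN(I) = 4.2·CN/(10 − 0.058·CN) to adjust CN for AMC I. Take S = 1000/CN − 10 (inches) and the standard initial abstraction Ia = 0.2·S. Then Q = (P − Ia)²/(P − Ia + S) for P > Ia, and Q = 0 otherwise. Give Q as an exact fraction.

Q = 42617886481/66545465700 in ≈ 0.640 in

Dry (AMC I): CN(I) = 4.2·74/(10 − 0.058·74) = (1554/5)/(1427/250) = 77700/1427 ≈ 54.450
Retention S: 1000/CN − 10 with CN=54.450 → S = 6500/777 ≈ 8.366 in
Ia = 0.2S: 0.2·8.366 = 1.673 in (exactly 1300/777)
Since P=4.330 > Ia=1.673: effective rainfall P−Ia = 206441/77700 in
Runoff Q = (P−Ia)²/(P−Ia+S) = (2.657)²/(2.657+8.366) = 42617886481/66545465700 ≈ 0.640 in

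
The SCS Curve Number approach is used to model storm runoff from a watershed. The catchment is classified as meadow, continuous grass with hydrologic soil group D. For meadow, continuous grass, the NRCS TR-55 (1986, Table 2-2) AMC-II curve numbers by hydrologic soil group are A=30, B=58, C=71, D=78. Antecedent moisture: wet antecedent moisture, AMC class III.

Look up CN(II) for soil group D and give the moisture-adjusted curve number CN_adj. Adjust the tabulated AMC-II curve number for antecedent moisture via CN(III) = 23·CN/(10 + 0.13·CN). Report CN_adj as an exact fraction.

CN_adj = 89700/1007 ≈ 89.076

NRCS table: meadow, continuous grass, soil group D → CN(II) = 78
CN(III) from CN(II)=78: (23·78)/(10 + 0.13·78) = 89700/1007 ≈ 89.076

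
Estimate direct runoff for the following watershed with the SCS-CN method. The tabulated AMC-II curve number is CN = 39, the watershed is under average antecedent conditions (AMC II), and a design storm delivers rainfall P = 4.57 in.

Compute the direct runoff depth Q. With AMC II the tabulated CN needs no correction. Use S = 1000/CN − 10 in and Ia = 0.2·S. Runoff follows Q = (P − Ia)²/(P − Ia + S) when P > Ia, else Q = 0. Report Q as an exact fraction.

Q = 31618129/259829700 in ≈ 0.122 in

AMC II — tabulated CN = 39 applies directly.
Max retention: S = 1000/39 − 10 = 610/39 in (≈ 15.641 in)
Initial abstraction Ia = S/5 = (610/39)/5 = 122/39 ≈ 3.128 in
P − Ia = 4.570 − 3.128 = 5623/3900 ≈ 1.442 in (> 0, runoff occurs)
Q: (5623/3900)² ÷ (66623/3900) = 31618129/259829700 in (≈ 0.122 in)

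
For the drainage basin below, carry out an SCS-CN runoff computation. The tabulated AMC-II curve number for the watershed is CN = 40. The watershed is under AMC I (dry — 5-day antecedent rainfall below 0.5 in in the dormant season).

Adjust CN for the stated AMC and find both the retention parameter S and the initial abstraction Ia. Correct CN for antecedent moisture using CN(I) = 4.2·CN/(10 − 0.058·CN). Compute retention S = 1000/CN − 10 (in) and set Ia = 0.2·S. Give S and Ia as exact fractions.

Dry (AMC I): CN(I) = 4.2·40/(10 − 0.058·40) = 168/(192/25) = 175/8 ≈ 21.875
Max retention: S = 1000/(175/8) − 10 = 250/7 in (≈ 35.714 in)
Initial abstraction Ia = S/5 = (250/7)/5 = 50/7 ≈ 7.143 in

S = 250/7 in ≈ 35.714 in; Ia = 50/7 in ≈ 7.143 in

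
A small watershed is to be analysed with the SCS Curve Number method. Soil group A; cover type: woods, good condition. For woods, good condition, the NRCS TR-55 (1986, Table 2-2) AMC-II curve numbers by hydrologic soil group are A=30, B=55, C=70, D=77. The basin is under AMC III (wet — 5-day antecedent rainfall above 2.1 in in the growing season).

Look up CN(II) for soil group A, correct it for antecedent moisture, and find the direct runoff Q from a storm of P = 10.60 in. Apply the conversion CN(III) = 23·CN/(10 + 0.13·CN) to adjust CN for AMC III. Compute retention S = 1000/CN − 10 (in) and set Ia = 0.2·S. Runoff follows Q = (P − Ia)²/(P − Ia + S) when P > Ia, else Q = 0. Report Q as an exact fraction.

NRCS table: woods, good condition, soil group A → CN(II) = 30
CN(III) from CN(II)=30: (23·30)/(10 + 0.13·30) = 6900/139 ≈ 49.640
Max retention: S = 1000/(6900/139) − 10 = 700/69 in (≈ 10.145 in)
Initial abstraction Ia = S/5 = (700/69)/5 = 140/69 ≈ 2.029 in
Excess rainfall: 10.600 − 2.029 = 8.571 in; P > Ia so Q > 0
Q: (2957/345)² ÷ (6457/345) = 8743849/2227665 in (≈ 3.925 in)

Q = 8743849/2227665 in ≈ 3.925 in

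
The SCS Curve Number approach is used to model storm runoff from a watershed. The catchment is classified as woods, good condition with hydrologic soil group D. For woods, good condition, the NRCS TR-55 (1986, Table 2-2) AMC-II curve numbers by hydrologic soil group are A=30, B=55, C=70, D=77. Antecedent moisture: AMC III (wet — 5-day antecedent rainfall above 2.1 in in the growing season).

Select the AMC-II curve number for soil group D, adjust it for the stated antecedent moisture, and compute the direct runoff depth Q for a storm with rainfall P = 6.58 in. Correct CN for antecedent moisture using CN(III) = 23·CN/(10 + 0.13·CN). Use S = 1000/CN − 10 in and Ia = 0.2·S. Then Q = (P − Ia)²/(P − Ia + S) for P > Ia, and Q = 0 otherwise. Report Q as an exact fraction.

NRCS table: woods, good condition, soil group D → CN(II) = 77
Adjust CN=77 to AMC III: 23·77/(10 + 0.13·77) → 1771 ÷ (2001/100) = 7700/87 ≈ 88.506
Max retention: S = 1000/(7700/87) − 10 = 100/77 in (≈ 1.299 in)
Initial abstraction Ia = S/5 = (100/77)/5 = 20/77 ≈ 0.260 in
Since P=6.580 > Ia=0.260: effective rainfall P−Ia = 24333/3850 in
Q = (24333/3850)²/((24333/3850) + 100/77) = (592094889/14822500)/(29333/3850) = 592094889/112932050 in ≈ 5.243 in

Q = 592094889/112932050 in ≈ 5.243 in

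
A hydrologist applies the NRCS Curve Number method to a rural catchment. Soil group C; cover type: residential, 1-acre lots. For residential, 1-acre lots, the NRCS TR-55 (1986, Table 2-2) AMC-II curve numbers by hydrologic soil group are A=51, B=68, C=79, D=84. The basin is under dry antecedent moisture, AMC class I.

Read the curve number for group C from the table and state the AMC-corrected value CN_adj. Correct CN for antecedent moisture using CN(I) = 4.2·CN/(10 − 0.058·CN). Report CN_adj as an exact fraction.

CN_adj = 7900/129 ≈ 61.240

NRCS table: residential, 1-acre lots, soil group C → CN(II) = 79
CN(I) from CN(II)=79: (4.2·79)/(10 − 0.058·79) = 7900/129 ≈ 61.240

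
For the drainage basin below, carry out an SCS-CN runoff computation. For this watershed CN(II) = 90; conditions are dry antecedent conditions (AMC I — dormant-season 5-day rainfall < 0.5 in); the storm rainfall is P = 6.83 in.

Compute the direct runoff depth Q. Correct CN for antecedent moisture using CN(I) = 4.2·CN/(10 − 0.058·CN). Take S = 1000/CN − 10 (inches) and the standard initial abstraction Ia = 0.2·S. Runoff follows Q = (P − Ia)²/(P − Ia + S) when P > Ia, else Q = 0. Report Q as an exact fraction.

Adjust CN=90 to AMC I: 4.2·90/(10 − 0.058·90) → 378 ÷ (239/50) = 18900/239 ≈ 79.079
S = 1000/(18900/239) − 10 = 500/189 in ≈ 2.646 in
Initial abstraction Ia = S/5 = (500/189)/5 = 100/189 ≈ 0.529 in
Since P=6.830 > Ia=0.529: effective rainfall P−Ia = 119087/18900 in
Q = (119087/18900)²/((119087/18900) + 500/189) = (14181713569/357210000)/(169087/18900) = 14181713569/3195744300 in ≈ 4.438 in

Q = 14181713569/3195744300 in ≈ 4.438 in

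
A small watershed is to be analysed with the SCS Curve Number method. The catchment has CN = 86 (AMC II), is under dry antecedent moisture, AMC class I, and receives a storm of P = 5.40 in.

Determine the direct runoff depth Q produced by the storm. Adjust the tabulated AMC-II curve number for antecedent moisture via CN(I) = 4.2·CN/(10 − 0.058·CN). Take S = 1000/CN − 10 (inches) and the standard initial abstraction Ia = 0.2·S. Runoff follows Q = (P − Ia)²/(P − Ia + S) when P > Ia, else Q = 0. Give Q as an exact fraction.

Dry (AMC I): CN(I) = 4.2·86/(10 − 0.058·86) = (1806/5)/(1253/250) = 12900/179 ≈ 72.067
Max retention: S = 1000/(12900/179) − 10 = 500/129 in (≈ 3.876 in)
Ia = 0.2·(500/129) = 100/129 in ≈ 0.775 in
Since P=5.400 > Ia=0.775: effective rainfall P−Ia = 2983/645 in
Q: (2983/645)² ÷ (5483/645) = 8898289/3536535 in (≈ 2.516 in)

Q = 8898289/3536535 in ≈ 2.516 in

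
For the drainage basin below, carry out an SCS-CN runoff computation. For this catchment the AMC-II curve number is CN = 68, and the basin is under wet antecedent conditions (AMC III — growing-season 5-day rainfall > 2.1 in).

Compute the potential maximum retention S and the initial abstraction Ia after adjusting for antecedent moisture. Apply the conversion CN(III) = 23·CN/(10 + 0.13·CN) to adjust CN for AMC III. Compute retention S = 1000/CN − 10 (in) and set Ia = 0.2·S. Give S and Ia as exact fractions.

Wet (AMC III): CN(III) = 23·68/(10 + 0.13·68) = 1564/(471/25) = 39100/471 ≈ 83.015
Max retention: S = 1000/(39100/471) − 10 = 800/391 in (≈ 2.046 in)
Ia = 0.2S: 0.2·2.046 = 0.409 in (exactly 160/391)

S = 800/391 in ≈ 2.046 in; Ia = 160/391 in ≈ 0.409 in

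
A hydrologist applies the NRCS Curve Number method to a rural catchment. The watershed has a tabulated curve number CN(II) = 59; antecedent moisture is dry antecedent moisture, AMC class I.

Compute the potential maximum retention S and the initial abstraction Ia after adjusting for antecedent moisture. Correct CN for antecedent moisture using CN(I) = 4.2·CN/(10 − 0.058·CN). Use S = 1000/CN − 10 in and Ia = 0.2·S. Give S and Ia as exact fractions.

S = 20500/1239 in ≈ 16.546 in; Ia = 4100/1239 in ≈ 3.309 in

Adjust CN=59 to AMC I: 4.2·59/(10 − 0.058·59) → (1239/5) ÷ (3289/500) = 123900/3289 ≈ 37.671
Max retention: S = 1000/(123900/3289) − 10 = 20500/1239 in (≈ 16.546 in)
Ia = 0.2S: 0.2·16.546 = 3.309 in (exactly 4100/1239)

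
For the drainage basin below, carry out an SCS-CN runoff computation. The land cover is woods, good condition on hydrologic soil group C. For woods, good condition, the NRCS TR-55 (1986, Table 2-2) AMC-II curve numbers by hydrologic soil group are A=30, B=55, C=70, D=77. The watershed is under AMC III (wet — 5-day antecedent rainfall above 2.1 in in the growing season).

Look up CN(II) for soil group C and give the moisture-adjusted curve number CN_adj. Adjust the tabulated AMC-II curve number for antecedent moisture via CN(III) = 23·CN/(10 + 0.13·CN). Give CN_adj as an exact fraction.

NRCS table: woods, good condition, soil group C → CN(II) = 70
CN(III) from CN(II)=70: (23·70)/(10 + 0.13·70) = 16100/191 ≈ 84.293

CN_adj = 16100/191 ≈ 84.293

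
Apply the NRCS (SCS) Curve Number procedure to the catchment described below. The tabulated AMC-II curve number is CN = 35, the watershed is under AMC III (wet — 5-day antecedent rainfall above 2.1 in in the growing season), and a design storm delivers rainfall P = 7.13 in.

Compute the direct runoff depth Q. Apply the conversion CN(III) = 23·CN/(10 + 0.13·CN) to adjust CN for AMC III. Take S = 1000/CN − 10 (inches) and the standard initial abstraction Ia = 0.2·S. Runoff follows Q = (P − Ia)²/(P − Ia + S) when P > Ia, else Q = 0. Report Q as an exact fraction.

Adjust CN=35 to AMC III: 23·35/(10 + 0.13·35) → 805 ÷ (291/20) = 16100/291 ≈ 55.326
Max retention: S = 1000/(16100/291) − 10 = 1300/161 in (≈ 8.075 in)
Ia = 0.2·(1300/161) = 260/161 in ≈ 1.615 in
Excess rainfall: 7.130 − 1.615 = 5.515 in; P > Ia so Q > 0
Q: (88793/16100)² ÷ (218793/16100) = 7884196849/3522567300 in (≈ 2.238 in)

Q = 7884196849/3522567300 in ≈ 2.238 in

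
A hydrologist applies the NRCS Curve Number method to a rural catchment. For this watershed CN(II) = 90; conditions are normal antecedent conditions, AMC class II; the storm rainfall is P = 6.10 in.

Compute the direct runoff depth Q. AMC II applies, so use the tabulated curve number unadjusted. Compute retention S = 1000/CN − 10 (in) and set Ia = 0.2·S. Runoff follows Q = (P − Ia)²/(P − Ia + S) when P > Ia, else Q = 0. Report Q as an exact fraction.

AMC II — tabulated CN = 90 applies directly.
S = 1000/90 − 10 = 10/9 in ≈ 1.111 in
Ia = 0.2S: 0.2·1.111 = 0.222 in (exactly 2/9)
Excess rainfall: 6.100 − 0.222 = 5.878 in; P > Ia so Q > 0
Q = (529/90)²/((529/90) + 10/9) = (279841/8100)/(629/90) = 279841/56610 in ≈ 4.943 in

Q = 279841/56610 in ≈ 4.943 in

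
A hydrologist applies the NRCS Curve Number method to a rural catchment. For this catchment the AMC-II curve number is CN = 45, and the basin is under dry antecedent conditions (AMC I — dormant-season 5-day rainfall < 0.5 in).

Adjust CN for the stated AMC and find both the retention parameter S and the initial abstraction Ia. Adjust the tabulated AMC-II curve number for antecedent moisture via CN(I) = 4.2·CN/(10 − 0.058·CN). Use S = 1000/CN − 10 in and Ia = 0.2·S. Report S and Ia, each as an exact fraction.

S = 5500/189 in ≈ 29.101 in; Ia = 1100/189 in ≈ 5.820 in

Dry (AMC I): CN(I) = 4.2·45/(10 − 0.058·45) = 189/(739/100) = 18900/739 ≈ 25.575
Retention S: 1000/CN − 10 with CN=25.575 → S = 5500/189 ≈ 29.101 in
Initial abstraction Ia = S/5 = (5500/189)/5 = 1100/189 ≈ 5.820 in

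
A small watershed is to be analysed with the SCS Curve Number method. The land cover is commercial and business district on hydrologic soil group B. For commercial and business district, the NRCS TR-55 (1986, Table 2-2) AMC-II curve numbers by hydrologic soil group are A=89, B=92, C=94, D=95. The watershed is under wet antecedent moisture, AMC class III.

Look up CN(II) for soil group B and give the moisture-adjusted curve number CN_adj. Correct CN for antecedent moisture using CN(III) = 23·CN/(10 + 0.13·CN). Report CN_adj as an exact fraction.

NRCS table: commercial and business district, soil group B → CN(II) = 92
Adjust CN=92 to AMC III: 23·92/(10 + 0.13·92) → 2116 ÷ (549/25) = 52900/549 ≈ 96.357

CN_adj = 52900/549 ≈ 96.357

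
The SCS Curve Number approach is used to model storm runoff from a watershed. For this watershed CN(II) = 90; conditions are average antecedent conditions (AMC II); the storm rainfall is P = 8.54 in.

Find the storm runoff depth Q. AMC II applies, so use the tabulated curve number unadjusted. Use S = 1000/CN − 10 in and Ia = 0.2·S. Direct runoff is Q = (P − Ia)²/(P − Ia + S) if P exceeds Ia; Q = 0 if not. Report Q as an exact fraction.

CN(II) = 90; AMC II needs no correction.
Max retention: S = 1000/90 − 10 = 10/9 in (≈ 1.111 in)
Ia = 0.2S: 0.2·1.111 = 0.222 in (exactly 2/9)
Excess rainfall: 8.540 − 0.222 = 8.318 in; P > Ia so Q > 0
Runoff Q = (P−Ia)²/(P−Ia+S) = (8.318)²/(8.318+1.111) = 14010049/1909350 ≈ 7.338 in

Q = 14010049/1909350 in ≈ 7.338 in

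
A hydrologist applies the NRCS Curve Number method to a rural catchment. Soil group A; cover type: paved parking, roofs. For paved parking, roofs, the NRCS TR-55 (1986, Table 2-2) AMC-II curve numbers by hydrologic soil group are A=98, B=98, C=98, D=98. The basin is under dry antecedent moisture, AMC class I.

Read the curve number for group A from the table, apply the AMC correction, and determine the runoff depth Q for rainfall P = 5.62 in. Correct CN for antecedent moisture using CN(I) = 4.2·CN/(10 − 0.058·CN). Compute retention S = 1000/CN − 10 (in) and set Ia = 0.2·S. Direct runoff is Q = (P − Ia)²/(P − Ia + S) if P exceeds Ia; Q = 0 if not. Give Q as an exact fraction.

NRCS table: paved parking, roofs, soil group A → CN(II) = 98
Adjust CN=98 to AMC I: 4.2·98/(10 − 0.058·98) → (2058/5) ÷ (1079/250) = 102900/1079 ≈ 95.366
Retention S: 1000/CN − 10 with CN=95.366 → S = 500/1029 ≈ 0.486 in
Ia = 0.2S: 0.2·0.486 = 0.097 in (exactly 100/1029)
Excess rainfall: 5.620 − 0.097 = 5.523 in; P > Ia so Q > 0
Q: (284149/51450)² ÷ (309149/51450) = 80740654201/15905716050 in (≈ 5.076 in)

Q = 80740654201/15905716050 in ≈ 5.076 in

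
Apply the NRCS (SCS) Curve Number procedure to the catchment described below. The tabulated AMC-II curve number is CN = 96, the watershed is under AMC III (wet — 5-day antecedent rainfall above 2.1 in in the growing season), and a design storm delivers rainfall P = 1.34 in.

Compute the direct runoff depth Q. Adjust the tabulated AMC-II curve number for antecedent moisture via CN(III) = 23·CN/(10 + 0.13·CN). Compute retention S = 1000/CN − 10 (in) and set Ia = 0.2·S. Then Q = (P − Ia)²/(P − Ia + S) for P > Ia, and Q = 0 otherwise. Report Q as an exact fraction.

CN(III) from CN(II)=96: (23·96)/(10 + 0.13·96) = 27600/281 ≈ 98.221
S = 1000/(27600/281) − 10 = 25/138 in ≈ 0.181 in
Ia = 0.2S: 0.2·0.181 = 0.036 in (exactly 5/138)
Excess rainfall: 1.340 − 0.036 = 1.304 in; P > Ia so Q > 0
Q: (2249/1725)² ÷ (5123/3450) = 10116002/8837175 in (≈ 1.145 in)

Q = 10116002/8837175 in ≈ 1.145 in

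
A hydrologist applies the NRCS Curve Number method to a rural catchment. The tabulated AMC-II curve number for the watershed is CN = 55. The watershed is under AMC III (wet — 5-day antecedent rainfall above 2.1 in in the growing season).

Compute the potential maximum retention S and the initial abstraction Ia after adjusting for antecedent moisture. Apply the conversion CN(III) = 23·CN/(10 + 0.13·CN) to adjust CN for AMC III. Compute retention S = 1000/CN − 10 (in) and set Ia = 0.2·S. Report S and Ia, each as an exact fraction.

Wet (AMC III): CN(III) = 23·55/(10 + 0.13·55) = 1265/(343/20) = 25300/343 ≈ 73.761
Retention S: 1000/CN − 10 with CN=73.761 → S = 900/253 ≈ 3.557 in
Initial abstraction Ia = S/5 = (900/253)/5 = 180/253 ≈ 0.711 in

S = 900/253 in ≈ 3.557 in; Ia = 180/253 in ≈ 0.711 in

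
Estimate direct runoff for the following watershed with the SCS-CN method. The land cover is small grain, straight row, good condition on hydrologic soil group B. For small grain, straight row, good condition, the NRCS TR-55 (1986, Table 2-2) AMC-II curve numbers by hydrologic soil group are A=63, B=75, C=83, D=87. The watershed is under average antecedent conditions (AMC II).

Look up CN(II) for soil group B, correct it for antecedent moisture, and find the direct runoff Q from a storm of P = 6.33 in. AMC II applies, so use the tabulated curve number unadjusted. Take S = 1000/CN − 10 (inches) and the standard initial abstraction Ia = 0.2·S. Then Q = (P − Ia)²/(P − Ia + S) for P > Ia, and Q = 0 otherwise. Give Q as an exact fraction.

NRCS table: small grain, straight row, good condition, soil group B → CN(II) = 75
Average conditions: CN = 75 (no AMC adjustment).
S = 1000/75 − 10 = 10/3 in ≈ 3.333 in
Initial abstraction Ia = S/5 = (10/3)/5 = 2/3 ≈ 0.667 in
P − Ia = 6.330 − 0.667 = 1699/300 ≈ 5.663 in (> 0, runoff occurs)
Q: (1699/300)² ÷ (2699/300) = 2886601/809700 in (≈ 3.565 in)

Q = 2886601/809700 in ≈ 3.565 in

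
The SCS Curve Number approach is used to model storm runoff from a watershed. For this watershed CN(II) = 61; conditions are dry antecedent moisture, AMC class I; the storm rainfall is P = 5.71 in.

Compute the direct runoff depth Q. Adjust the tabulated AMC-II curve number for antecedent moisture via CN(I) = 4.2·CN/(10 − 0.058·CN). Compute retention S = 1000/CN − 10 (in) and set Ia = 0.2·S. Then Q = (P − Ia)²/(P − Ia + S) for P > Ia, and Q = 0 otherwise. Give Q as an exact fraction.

CN(I) from CN(II)=61: (4.2·61)/(10 − 0.058·61) = 42700/1077 ≈ 39.647
Max retention: S = 1000/(42700/1077) − 10 = 6500/427 in (≈ 15.222 in)
Initial abstraction Ia = S/5 = (6500/427)/5 = 1300/427 ≈ 3.044 in
Since P=5.710 > Ia=3.044: effective rainfall P−Ia = 113817/42700 in
Q = (113817/42700)²/((113817/42700) + 6500/427) = (12954309489/1823290000)/(763817/42700) = 12954309489/32614985900 in ≈ 0.397 in

Q = 12954309489/32614985900 in ≈ 0.397 in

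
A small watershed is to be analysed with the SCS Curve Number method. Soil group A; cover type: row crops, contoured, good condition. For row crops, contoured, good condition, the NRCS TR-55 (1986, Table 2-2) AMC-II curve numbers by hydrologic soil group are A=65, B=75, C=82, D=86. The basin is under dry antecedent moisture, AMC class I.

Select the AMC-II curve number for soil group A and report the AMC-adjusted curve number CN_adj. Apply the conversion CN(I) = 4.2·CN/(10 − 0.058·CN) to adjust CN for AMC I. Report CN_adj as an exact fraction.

NRCS table: row crops, contoured, good condition, soil group A → CN(II) = 65
Dry (AMC I): CN(I) = 4.2·65/(10 − 0.058·65) = 273/(623/100) = 3900/89 ≈ 43.820

CN_adj = 3900/89 ≈ 43.820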